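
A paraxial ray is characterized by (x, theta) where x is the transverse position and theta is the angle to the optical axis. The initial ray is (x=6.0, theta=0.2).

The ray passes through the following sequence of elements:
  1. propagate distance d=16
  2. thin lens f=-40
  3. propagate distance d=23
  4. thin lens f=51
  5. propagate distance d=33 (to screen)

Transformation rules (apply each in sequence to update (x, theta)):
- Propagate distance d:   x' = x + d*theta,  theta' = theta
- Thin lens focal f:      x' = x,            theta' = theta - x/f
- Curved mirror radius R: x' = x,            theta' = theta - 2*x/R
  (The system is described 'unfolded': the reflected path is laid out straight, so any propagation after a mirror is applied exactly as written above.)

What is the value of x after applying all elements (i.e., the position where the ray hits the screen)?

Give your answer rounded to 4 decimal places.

Initial: x=6.0000 theta=0.2000
After 1 (propagate distance d=16): x=9.2000 theta=0.2000
After 2 (thin lens f=-40): x=9.2000 theta=0.4300
After 3 (propagate distance d=23): x=19.0900 theta=0.4300
After 4 (thin lens f=51): x=19.0900 theta=71/1275 (≈0.0557)
After 5 (propagate distance d=33 (to screen)): x=35577/1700 (≈20.9276) theta=71/1275 (≈0.0557)
Rounded to 4 decimal places: x = 20.9276

Answer: 20.9276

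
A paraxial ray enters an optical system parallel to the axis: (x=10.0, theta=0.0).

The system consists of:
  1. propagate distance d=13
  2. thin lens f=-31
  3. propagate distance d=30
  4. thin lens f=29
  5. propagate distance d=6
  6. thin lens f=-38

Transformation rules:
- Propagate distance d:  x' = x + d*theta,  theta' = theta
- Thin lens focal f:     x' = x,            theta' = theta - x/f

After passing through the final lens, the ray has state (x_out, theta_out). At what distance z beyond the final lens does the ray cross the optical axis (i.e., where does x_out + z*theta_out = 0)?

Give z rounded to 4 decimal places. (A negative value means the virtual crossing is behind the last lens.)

Answer: -166.0000

Derivation:
Initial: x=10.0000 theta=0.0000
After 1 (propagate distance d=13): x=10.0000 theta=0.0000
After 2 (thin lens f=-31): x=10.0000 theta=10/31 (≈0.3226)
After 3 (propagate distance d=30): x=610/31 (≈19.6774) theta=10/31 (≈0.3226)
After 4 (thin lens f=29): x=610/31 (≈19.6774) theta=-320/899 (≈-0.3560)
After 5 (propagate distance d=6): x=15770/899 (≈17.5417) theta=-320/899 (≈-0.3560)
After 6 (thin lens f=-38): x=15770/899 (≈17.5417) theta=95/899 (≈0.1057)
z_focus = -x_out/theta_out = -(15770/899)/(95/899) = -166.0000
Rounded to 4 decimal places: z = -166.0000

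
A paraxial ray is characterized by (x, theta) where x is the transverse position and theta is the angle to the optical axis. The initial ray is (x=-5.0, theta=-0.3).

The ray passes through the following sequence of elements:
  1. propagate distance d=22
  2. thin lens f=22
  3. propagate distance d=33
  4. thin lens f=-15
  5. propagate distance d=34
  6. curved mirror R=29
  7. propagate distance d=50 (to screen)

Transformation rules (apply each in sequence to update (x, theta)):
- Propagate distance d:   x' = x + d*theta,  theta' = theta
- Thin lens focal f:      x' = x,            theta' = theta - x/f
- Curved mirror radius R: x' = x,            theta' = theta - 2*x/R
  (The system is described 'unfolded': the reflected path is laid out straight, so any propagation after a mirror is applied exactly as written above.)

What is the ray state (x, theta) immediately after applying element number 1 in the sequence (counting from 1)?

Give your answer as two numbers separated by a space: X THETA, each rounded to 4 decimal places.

Answer: -11.6000 -0.3000

Derivation:
Initial: x=-5.0000 theta=-0.3000
After 1 (propagate distance d=22): x=-11.6000 theta=-0.3000
Rounded to 4 decimal places: x = -11.6000, theta = -0.3000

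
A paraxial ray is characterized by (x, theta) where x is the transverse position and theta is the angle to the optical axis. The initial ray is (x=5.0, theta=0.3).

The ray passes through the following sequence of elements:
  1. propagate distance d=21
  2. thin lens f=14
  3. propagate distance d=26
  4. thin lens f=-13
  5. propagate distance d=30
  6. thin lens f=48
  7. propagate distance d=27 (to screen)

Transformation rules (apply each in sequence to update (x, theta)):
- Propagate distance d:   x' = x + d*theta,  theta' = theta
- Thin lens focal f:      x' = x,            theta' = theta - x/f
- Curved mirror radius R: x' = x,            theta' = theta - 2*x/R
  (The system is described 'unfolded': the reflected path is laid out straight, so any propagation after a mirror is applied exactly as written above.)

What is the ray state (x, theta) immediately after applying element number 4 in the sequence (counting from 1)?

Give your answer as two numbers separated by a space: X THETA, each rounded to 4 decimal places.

Answer: -1.8857 -0.6522

Derivation:
Initial: x=5.0000 theta=0.3000
After 1 (propagate distance d=21): x=11.3000 theta=0.3000
After 2 (thin lens f=14): x=11.3000 theta=-71/140 (≈-0.5071)
After 3 (propagate distance d=26): x=-66/35 (≈-1.8857) theta=-71/140 (≈-0.5071)
After 4 (thin lens f=-13): x=-66/35 (≈-1.8857) theta=-1187/1820 (≈-0.6522)
Rounded to 4 decimal places: x = -1.8857, theta = -0.6522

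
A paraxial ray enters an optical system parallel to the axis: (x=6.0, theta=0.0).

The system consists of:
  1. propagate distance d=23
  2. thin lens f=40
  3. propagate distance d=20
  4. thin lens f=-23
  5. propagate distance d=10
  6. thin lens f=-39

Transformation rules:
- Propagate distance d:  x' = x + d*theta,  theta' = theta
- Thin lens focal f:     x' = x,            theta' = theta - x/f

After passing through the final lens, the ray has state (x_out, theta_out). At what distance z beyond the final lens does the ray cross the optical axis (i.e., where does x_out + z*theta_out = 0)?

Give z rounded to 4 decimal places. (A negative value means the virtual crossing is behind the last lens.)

Answer: -53.5783

Derivation:
Initial: x=6.0000 theta=0.0000
After 1 (propagate distance d=23): x=6.0000 theta=0.0000
After 2 (thin lens f=40): x=6.0000 theta=-0.1500
After 3 (propagate distance d=20): x=3.0000 theta=-0.1500
After 4 (thin lens f=-23): x=3.0000 theta=-9/460 (≈-0.0196)
After 5 (propagate distance d=10): x=129/46 (≈2.8043) theta=-9/460 (≈-0.0196)
After 6 (thin lens f=-39): x=129/46 (≈2.8043) theta=313/5980 (≈0.0523)
z_focus = -x_out/theta_out = -(129/46)/(313/5980) = -16770/313 ≈ -53.5783
Rounded to 4 decimal places: z = -53.5783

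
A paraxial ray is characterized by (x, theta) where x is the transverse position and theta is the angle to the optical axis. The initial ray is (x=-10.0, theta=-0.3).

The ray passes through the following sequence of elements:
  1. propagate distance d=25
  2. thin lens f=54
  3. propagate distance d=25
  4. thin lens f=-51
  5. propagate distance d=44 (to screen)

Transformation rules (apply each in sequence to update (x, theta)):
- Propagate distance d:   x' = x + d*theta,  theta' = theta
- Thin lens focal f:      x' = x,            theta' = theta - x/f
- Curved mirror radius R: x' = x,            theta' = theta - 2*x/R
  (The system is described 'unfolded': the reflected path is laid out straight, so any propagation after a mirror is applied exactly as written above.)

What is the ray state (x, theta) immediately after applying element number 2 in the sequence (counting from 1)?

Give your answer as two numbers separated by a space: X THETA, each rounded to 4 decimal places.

Initial: x=-10.0000 theta=-0.3000
After 1 (propagate distance d=25): x=-17.5000 theta=-0.3000
After 2 (thin lens f=54): x=-17.5000 theta=13/540 (≈0.0241)
Rounded to 4 decimal places: x = -17.5000, theta = 0.0241

Answer: -17.5000 0.0241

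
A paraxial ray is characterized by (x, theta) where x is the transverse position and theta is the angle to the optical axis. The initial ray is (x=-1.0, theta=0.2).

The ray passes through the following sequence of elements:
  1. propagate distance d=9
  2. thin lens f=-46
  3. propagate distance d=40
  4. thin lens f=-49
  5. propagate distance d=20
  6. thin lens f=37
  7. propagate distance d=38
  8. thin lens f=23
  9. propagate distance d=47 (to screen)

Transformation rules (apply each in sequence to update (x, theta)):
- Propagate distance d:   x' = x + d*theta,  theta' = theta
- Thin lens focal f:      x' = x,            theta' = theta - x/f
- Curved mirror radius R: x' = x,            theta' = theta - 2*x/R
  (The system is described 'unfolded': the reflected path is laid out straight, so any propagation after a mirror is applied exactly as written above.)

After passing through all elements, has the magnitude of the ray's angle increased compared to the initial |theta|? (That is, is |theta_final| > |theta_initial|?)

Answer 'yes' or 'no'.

Initial: x=-1.0000 theta=0.2000
After 1 (propagate distance d=9): x=0.8000 theta=0.2000
After 2 (thin lens f=-46): x=0.8000 theta=5/23 (≈0.2174)
After 3 (propagate distance d=40): x=1092/115 (≈9.4957) theta=5/23 (≈0.2174)
After 4 (thin lens f=-49): x=1092/115 (≈9.4957) theta=331/805 (≈0.4112)
After 5 (propagate distance d=20): x=14264/805 (≈17.7193) theta=331/805 (≈0.4112)
After 6 (thin lens f=37): x=14264/805 (≈17.7193) theta=-2017/29785 (≈-0.0677)
After 7 (propagate distance d=38): x=2802/185 (≈15.1459) theta=-2017/29785 (≈-0.0677)
After 8 (thin lens f=23): x=2802/185 (≈15.1459) theta=-21631/29785 (≈-0.7262)
After 9 (propagate distance d=47 (to screen)): x=-113107/5957 (≈-18.9872) theta=-21631/29785 (≈-0.7262)
|theta_initial|=0.2000 |theta_final|=21631/29785 (≈0.7262) -> increased

Answer: yes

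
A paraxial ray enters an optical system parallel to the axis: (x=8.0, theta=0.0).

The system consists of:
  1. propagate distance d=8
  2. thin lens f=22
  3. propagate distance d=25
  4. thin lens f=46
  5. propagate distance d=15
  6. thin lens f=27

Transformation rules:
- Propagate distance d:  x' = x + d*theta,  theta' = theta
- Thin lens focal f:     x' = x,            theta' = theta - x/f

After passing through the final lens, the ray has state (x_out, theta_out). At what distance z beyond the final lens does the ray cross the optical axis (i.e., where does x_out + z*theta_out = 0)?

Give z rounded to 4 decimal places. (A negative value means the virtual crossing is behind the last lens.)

Initial: x=8.0000 theta=0.0000
After 1 (propagate distance d=8): x=8.0000 theta=0.0000
After 2 (thin lens f=22): x=8.0000 theta=-4/11 (≈-0.3636)
After 3 (propagate distance d=25): x=-12/11 (≈-1.0909) theta=-4/11 (≈-0.3636)
After 4 (thin lens f=46): x=-12/11 (≈-1.0909) theta=-86/253 (≈-0.3399)
After 5 (propagate distance d=15): x=-1566/253 (≈-6.1897) theta=-86/253 (≈-0.3399)
After 6 (thin lens f=27): x=-1566/253 (≈-6.1897) theta=-28/253 (≈-0.1107)
z_focus = -x_out/theta_out = -(-1566/253)/(-28/253) = -783/14 ≈ -55.9286
Rounded to 4 decimal places: z = -55.9286

Answer: -55.9286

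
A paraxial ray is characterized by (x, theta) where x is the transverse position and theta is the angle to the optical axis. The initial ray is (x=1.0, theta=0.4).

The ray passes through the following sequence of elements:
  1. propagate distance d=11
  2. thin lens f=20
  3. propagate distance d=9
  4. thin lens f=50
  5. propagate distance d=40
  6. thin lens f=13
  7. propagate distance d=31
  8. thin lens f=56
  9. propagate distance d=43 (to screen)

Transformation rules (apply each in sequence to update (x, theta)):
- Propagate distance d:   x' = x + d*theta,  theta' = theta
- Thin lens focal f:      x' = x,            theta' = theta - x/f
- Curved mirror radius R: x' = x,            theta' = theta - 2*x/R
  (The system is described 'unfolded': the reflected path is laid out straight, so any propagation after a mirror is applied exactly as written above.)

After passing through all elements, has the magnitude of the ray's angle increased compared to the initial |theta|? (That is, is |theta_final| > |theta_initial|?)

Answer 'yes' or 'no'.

Initial: x=1.0000 theta=0.4000
After 1 (propagate distance d=11): x=5.4000 theta=0.4000
After 2 (thin lens f=20): x=5.4000 theta=0.1300
After 3 (propagate distance d=9): x=6.5700 theta=0.1300
After 4 (thin lens f=50): x=6.5700 theta=-0.0014
After 5 (propagate distance d=40): x=6.5140 theta=-0.0014
After 6 (thin lens f=13): x=6.5140 theta=-32661/65000 (≈-0.5025)
After 7 (propagate distance d=31): x=-589081/65000 (≈-9.0628) theta=-32661/65000 (≈-0.5025)
After 8 (thin lens f=56): x=-589081/65000 (≈-9.0628) theta=-247987/728000 (≈-0.3406)
After 9 (propagate distance d=43 (to screen)): x=-86305741/3640000 (≈-23.7104) theta=-247987/728000 (≈-0.3406)
|theta_initial|=0.4000 |theta_final|=247987/728000 (≈0.3406) -> not increased

Answer: no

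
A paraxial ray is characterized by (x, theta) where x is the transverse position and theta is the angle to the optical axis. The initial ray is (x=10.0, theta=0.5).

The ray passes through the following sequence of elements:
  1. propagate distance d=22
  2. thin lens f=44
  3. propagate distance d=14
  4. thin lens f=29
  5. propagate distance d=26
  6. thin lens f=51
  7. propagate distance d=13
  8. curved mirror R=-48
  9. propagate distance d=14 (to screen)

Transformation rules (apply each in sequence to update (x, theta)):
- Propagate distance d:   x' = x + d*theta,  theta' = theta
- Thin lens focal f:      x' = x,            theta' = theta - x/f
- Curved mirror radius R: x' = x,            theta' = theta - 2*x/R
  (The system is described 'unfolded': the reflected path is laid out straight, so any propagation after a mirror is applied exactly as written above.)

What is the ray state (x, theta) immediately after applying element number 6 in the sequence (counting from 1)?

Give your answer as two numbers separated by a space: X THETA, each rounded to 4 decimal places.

Initial: x=10.0000 theta=0.5000
After 1 (propagate distance d=22): x=21.0000 theta=0.5000
After 2 (thin lens f=44): x=21.0000 theta=1/44 (≈0.0227)
After 3 (propagate distance d=14): x=469/22 (≈21.3182) theta=1/44 (≈0.0227)
After 4 (thin lens f=29): x=469/22 (≈21.3182) theta=-909/1276 (≈-0.7124)
After 5 (propagate distance d=26): x=892/319 (≈2.7962) theta=-909/1276 (≈-0.7124)
After 6 (thin lens f=51): x=892/319 (≈2.7962) theta=-49927/65076 (≈-0.7672)
Rounded to 4 decimal places: x = 2.7962, theta = -0.7672

Answer: 2.7962 -0.7672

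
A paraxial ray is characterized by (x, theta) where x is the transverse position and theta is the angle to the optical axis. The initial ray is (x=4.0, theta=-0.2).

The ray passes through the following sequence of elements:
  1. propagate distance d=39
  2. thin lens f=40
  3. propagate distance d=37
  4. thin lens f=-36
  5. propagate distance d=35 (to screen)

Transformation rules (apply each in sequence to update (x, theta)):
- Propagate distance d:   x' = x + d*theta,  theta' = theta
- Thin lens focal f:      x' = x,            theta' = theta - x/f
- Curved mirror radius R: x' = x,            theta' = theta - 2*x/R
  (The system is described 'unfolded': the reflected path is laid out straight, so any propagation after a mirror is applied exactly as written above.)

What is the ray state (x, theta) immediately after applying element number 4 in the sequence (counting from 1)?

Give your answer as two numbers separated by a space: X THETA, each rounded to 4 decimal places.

Answer: -7.6850 -0.3185

Derivation:
Initial: x=4.0000 theta=-0.2000
After 1 (propagate distance d=39): x=-3.8000 theta=-0.2000
After 2 (thin lens f=40): x=-3.8000 theta=-0.1050
After 3 (propagate distance d=37): x=-7.6850 theta=-0.1050
After 4 (thin lens f=-36): x=-7.6850 theta=-2293/7200 (≈-0.3185)
Rounded to 4 decimal places: x = -7.6850, theta = -0.3185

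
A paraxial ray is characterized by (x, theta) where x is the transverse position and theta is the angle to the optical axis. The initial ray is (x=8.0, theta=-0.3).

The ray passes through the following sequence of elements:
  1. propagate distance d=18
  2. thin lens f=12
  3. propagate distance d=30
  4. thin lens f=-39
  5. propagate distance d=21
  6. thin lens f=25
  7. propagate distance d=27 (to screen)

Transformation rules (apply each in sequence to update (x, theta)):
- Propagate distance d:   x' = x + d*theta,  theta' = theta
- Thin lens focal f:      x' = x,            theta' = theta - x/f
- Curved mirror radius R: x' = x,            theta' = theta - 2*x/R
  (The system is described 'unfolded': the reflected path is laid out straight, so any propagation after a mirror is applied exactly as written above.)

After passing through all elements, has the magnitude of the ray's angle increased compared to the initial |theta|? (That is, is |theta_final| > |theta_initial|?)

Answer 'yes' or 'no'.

Answer: yes

Derivation:
Initial: x=8.0000 theta=-0.3000
After 1 (propagate distance d=18): x=2.6000 theta=-0.3000
After 2 (thin lens f=12): x=2.6000 theta=-31/60 (≈-0.5167)
After 3 (propagate distance d=30): x=-12.9000 theta=-31/60 (≈-0.5167)
After 4 (thin lens f=-39): x=-12.9000 theta=-661/780 (≈-0.8474)
After 5 (propagate distance d=21): x=-7981/260 (≈-30.6962) theta=-661/780 (≈-0.8474)
After 6 (thin lens f=25): x=-7981/260 (≈-30.6962) theta=3709/9750 (≈0.3804)
After 7 (propagate distance d=27 (to screen)): x=-132763/6500 (≈-20.4251) theta=3709/9750 (≈0.3804)
|theta_initial|=0.3000 |theta_final|=3709/9750 (≈0.3804) -> increased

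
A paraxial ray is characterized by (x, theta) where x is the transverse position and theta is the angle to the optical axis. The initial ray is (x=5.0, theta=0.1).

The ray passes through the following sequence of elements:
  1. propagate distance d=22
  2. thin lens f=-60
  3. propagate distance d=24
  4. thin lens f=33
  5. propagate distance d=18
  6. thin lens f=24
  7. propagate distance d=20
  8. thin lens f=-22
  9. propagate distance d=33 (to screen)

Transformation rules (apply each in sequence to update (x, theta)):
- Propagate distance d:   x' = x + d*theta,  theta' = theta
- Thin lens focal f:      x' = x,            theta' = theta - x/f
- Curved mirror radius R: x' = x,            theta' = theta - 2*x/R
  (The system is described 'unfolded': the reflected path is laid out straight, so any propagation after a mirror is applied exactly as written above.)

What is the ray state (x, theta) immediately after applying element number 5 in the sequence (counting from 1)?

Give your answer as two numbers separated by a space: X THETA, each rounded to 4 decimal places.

Initial: x=5.0000 theta=0.1000
After 1 (propagate distance d=22): x=7.2000 theta=0.1000
After 2 (thin lens f=-60): x=7.2000 theta=0.2200
After 3 (propagate distance d=24): x=12.4800 theta=0.2200
After 4 (thin lens f=33): x=12.4800 theta=-87/550 (≈-0.1582)
After 5 (propagate distance d=18): x=2649/275 (≈9.6327) theta=-87/550 (≈-0.1582)
Rounded to 4 decimal places: x = 9.6327, theta = -0.1582

Answer: 9.6327 -0.1582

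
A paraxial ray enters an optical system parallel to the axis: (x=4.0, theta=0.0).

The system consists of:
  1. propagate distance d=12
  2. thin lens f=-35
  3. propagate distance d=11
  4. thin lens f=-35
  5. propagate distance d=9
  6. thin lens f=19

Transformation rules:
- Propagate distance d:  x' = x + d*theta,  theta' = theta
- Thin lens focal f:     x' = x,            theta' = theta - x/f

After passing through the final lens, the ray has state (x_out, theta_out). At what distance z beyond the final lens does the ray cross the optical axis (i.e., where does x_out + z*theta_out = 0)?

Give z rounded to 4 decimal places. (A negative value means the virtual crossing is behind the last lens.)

Answer: 55.5513

Derivation:
Initial: x=4.0000 theta=0.0000
After 1 (propagate distance d=12): x=4.0000 theta=0.0000
After 2 (thin lens f=-35): x=4.0000 theta=4/35 (≈0.1143)
After 3 (propagate distance d=11): x=184/35 (≈5.2571) theta=4/35 (≈0.1143)
After 4 (thin lens f=-35): x=184/35 (≈5.2571) theta=324/1225 (≈0.2645)
After 5 (propagate distance d=9): x=9356/1225 (≈7.6376) theta=324/1225 (≈0.2645)
After 6 (thin lens f=19): x=9356/1225 (≈7.6376) theta=-128/931 (≈-0.1375)
z_focus = -x_out/theta_out = -(9356/1225)/(-128/931) = 44441/800 ≈ 55.5513
Rounded to 4 decimal places: z = 55.5513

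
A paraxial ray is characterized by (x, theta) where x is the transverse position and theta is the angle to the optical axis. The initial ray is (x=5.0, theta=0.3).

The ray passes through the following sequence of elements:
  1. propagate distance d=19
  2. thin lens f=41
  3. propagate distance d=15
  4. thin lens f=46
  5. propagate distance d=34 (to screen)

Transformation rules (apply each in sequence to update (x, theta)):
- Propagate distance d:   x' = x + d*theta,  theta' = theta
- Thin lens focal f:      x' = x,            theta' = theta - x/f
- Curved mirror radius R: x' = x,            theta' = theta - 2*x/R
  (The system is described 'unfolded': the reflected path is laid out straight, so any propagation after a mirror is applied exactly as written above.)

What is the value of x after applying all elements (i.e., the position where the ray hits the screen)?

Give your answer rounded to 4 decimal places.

Answer: 4.2708

Derivation:
Initial: x=5.0000 theta=0.3000
After 1 (propagate distance d=19): x=10.7000 theta=0.3000
After 2 (thin lens f=41): x=10.7000 theta=8/205 (≈0.0390)
After 3 (propagate distance d=15): x=4627/410 (≈11.2854) theta=8/205 (≈0.0390)
After 4 (thin lens f=46): x=4627/410 (≈11.2854) theta=-3891/18860 (≈-0.2063)
After 5 (propagate distance d=34 (to screen)): x=20137/4715 (≈4.2708) theta=-3891/18860 (≈-0.2063)
Rounded to 4 decimal places: x = 4.2708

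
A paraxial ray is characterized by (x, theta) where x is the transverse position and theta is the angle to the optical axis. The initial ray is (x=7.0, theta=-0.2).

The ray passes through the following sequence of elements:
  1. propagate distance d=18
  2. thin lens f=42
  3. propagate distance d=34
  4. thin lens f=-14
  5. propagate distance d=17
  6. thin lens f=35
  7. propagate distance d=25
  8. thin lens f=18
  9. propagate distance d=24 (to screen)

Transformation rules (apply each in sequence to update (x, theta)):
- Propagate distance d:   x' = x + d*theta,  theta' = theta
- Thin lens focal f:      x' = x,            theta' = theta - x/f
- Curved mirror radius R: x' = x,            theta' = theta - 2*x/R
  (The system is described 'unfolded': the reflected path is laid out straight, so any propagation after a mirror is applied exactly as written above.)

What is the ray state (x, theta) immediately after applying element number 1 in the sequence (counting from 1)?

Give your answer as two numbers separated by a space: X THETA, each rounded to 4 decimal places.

Initial: x=7.0000 theta=-0.2000
After 1 (propagate distance d=18): x=3.4000 theta=-0.2000
Rounded to 4 decimal places: x = 3.4000, theta = -0.2000

Answer: 3.4000 -0.2000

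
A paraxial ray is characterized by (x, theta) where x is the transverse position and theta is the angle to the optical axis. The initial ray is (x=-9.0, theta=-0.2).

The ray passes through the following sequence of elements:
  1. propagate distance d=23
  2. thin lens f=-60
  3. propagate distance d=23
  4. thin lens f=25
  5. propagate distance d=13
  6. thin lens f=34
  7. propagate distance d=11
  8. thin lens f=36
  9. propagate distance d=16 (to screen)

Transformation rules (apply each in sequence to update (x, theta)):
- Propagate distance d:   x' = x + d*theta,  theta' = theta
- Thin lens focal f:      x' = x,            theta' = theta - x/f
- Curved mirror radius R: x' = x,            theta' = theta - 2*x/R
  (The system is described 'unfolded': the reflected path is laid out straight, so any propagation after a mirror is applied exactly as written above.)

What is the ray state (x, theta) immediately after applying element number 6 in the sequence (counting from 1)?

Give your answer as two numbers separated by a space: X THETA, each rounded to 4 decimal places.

Initial: x=-9.0000 theta=-0.2000
After 1 (propagate distance d=23): x=-13.6000 theta=-0.2000
After 2 (thin lens f=-60): x=-13.6000 theta=-32/75 (≈-0.4267)
After 3 (propagate distance d=23): x=-1756/75 (≈-23.4133) theta=-32/75 (≈-0.4267)
After 4 (thin lens f=25): x=-1756/75 (≈-23.4133) theta=956/1875 (≈0.5099)
After 5 (propagate distance d=13): x=-31472/1875 (≈-16.7851) theta=956/1875 (≈0.5099)
After 6 (thin lens f=34): x=-31472/1875 (≈-16.7851) theta=31988/31875 (≈1.0035)
Rounded to 4 decimal places: x = -16.7851, theta = 1.0035

Answer: -16.7851 1.0035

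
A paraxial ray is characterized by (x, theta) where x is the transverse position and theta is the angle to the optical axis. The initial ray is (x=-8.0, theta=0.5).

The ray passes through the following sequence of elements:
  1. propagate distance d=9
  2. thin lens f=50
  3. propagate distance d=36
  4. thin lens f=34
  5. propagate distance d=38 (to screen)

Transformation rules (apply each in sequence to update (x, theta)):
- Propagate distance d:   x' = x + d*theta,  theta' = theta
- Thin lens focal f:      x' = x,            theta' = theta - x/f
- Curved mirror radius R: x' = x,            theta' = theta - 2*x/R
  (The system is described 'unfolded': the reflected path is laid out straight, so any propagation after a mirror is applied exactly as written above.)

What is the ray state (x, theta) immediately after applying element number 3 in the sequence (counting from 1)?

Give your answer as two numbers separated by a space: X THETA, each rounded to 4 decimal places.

Initial: x=-8.0000 theta=0.5000
After 1 (propagate distance d=9): x=-3.5000 theta=0.5000
After 2 (thin lens f=50): x=-3.5000 theta=0.5700
After 3 (propagate distance d=36): x=17.0200 theta=0.5700
Rounded to 4 decimal places: x = 17.0200, theta = 0.5700

Answer: 17.0200 0.5700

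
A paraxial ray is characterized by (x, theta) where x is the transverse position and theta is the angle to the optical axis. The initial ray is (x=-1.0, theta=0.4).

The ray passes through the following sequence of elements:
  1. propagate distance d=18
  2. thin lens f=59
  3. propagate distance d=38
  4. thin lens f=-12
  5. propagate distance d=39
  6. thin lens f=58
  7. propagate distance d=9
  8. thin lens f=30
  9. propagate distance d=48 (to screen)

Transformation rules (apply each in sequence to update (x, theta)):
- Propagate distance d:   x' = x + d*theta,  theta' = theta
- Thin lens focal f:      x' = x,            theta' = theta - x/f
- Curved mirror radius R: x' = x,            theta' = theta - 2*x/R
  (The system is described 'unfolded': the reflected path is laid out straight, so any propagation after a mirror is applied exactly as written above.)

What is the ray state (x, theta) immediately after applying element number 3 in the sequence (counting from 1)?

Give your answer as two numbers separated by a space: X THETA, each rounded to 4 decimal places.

Answer: 17.4068 0.2949

Derivation:
Initial: x=-1.0000 theta=0.4000
After 1 (propagate distance d=18): x=6.2000 theta=0.4000
After 2 (thin lens f=59): x=6.2000 theta=87/295 (≈0.2949)
After 3 (propagate distance d=38): x=1027/59 (≈17.4068) theta=87/295 (≈0.2949)
Rounded to 4 decimal places: x = 17.4068, theta = 0.2949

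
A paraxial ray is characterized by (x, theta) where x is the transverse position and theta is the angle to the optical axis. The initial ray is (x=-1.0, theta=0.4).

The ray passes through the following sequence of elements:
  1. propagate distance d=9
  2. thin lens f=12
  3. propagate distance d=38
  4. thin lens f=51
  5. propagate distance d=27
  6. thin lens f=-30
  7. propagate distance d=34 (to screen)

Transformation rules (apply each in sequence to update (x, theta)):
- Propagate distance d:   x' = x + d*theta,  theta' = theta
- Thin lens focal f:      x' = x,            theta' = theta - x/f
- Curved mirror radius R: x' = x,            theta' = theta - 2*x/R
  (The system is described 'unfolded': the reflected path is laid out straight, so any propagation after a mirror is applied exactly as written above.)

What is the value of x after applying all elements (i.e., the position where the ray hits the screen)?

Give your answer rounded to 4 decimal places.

Initial: x=-1.0000 theta=0.4000
After 1 (propagate distance d=9): x=2.6000 theta=0.4000
After 2 (thin lens f=12): x=2.6000 theta=11/60 (≈0.1833)
After 3 (propagate distance d=38): x=287/30 (≈9.5667) theta=11/60 (≈0.1833)
After 4 (thin lens f=51): x=287/30 (≈9.5667) theta=-13/3060 (≈-0.0042)
After 5 (propagate distance d=27): x=9641/1020 (≈9.4520) theta=-13/3060 (≈-0.0042)
After 6 (thin lens f=-30): x=9641/1020 (≈9.4520) theta=9511/30600 (≈0.3108)
After 7 (propagate distance d=34 (to screen)): x=153151/7650 (≈20.0197) theta=9511/30600 (≈0.3108)
Rounded to 4 decimal places: x = 20.0197

Answer: 20.0197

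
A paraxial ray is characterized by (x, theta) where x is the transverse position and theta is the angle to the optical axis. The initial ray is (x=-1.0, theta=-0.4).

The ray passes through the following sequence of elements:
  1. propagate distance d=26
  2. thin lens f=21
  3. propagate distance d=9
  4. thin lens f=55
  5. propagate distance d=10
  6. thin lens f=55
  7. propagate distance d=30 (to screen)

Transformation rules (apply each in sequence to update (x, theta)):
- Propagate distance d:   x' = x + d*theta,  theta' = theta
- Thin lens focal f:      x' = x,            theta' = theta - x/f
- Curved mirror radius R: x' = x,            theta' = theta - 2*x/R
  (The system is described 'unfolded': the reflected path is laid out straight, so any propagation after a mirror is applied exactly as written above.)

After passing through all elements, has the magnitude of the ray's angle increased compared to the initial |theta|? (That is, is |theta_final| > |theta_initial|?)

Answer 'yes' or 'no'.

Answer: yes

Derivation:
Initial: x=-1.0000 theta=-0.4000
After 1 (propagate distance d=26): x=-11.4000 theta=-0.4000
After 2 (thin lens f=21): x=-11.4000 theta=1/7 (≈0.1429)
After 3 (propagate distance d=9): x=-354/35 (≈-10.1143) theta=1/7 (≈0.1429)
After 4 (thin lens f=55): x=-354/35 (≈-10.1143) theta=629/1925 (≈0.3268)
After 5 (propagate distance d=10): x=-2636/385 (≈-6.8468) theta=629/1925 (≈0.3268)
After 6 (thin lens f=55): x=-2636/385 (≈-6.8468) theta=273/605 (≈0.4512)
After 7 (propagate distance d=30 (to screen)): x=28334/4235 (≈6.6904) theta=273/605 (≈0.4512)
|theta_initial|=0.4000 |theta_final|=273/605 (≈0.4512) -> increased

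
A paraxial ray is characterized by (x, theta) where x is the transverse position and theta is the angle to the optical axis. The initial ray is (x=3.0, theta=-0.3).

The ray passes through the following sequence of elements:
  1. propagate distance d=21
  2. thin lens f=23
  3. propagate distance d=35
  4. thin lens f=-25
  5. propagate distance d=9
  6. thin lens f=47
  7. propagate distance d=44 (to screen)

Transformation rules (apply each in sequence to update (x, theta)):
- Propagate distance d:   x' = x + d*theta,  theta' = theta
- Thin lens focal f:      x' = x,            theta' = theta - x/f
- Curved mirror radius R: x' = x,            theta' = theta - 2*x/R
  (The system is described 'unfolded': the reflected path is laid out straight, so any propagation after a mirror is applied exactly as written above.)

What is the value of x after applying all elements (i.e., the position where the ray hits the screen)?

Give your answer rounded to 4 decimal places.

Answer: -23.1886

Derivation:
Initial: x=3.0000 theta=-0.3000
After 1 (propagate distance d=21): x=-3.3000 theta=-0.3000
After 2 (thin lens f=23): x=-3.3000 theta=-18/115 (≈-0.1565)
After 3 (propagate distance d=35): x=-2019/230 (≈-8.7783) theta=-18/115 (≈-0.1565)
After 4 (thin lens f=-25): x=-2019/230 (≈-8.7783) theta=-2919/5750 (≈-0.5077)
After 5 (propagate distance d=9): x=-38373/2875 (≈-13.3471) theta=-2919/5750 (≈-0.5077)
After 6 (thin lens f=47): x=-38373/2875 (≈-13.3471) theta=-60447/270250 (≈-0.2237)
After 7 (propagate distance d=44 (to screen)): x=-626673/27025 (≈-23.1886) theta=-60447/270250 (≈-0.2237)
Rounded to 4 decimal places: x = -23.1886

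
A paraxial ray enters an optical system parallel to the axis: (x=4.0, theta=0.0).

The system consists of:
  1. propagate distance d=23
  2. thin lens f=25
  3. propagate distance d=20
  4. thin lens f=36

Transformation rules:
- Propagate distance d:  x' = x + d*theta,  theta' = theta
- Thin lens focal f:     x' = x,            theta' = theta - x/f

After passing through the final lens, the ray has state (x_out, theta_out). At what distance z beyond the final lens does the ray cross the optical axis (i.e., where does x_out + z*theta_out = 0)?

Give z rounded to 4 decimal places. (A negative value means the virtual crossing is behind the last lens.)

Answer: 4.3902

Derivation:
Initial: x=4.0000 theta=0.0000
After 1 (propagate distance d=23): x=4.0000 theta=0.0000
After 2 (thin lens f=25): x=4.0000 theta=-0.1600
After 3 (propagate distance d=20): x=0.8000 theta=-0.1600
After 4 (thin lens f=36): x=0.8000 theta=-41/225 (≈-0.1822)
z_focus = -x_out/theta_out = -(0.8000)/(-41/225) = 180/41 ≈ 4.3902
Rounded to 4 decimal places: z = 4.3902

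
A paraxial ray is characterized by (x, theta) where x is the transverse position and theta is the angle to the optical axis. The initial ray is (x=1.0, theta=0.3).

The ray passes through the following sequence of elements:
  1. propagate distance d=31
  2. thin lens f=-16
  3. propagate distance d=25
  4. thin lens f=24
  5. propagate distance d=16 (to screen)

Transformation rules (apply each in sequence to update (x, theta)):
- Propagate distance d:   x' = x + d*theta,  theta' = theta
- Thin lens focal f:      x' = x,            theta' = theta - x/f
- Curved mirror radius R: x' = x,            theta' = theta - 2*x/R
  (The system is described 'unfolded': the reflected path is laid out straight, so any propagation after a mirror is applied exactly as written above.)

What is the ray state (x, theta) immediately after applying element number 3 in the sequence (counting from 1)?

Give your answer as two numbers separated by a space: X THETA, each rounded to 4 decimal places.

Answer: 33.8938 0.9438

Derivation:
Initial: x=1.0000 theta=0.3000
After 1 (propagate distance d=31): x=10.3000 theta=0.3000
After 2 (thin lens f=-16): x=10.3000 theta=151/160 (≈0.9438)
After 3 (propagate distance d=25): x=5423/160 (≈33.8938) theta=151/160 (≈0.9438)
Rounded to 4 decimal places: x = 33.8938, theta = 0.9438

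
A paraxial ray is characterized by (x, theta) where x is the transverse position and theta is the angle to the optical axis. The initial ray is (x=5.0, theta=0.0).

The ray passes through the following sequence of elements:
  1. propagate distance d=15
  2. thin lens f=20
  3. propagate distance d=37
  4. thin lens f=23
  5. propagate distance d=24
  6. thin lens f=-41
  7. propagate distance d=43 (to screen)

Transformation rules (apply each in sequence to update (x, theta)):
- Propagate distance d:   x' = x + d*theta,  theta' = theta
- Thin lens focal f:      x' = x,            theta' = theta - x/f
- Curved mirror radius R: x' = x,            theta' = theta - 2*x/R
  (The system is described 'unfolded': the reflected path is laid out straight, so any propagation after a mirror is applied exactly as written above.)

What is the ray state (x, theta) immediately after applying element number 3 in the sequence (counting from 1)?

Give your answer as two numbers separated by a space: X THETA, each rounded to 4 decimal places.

Answer: -4.2500 -0.2500

Derivation:
Initial: x=5.0000 theta=0.0000
After 1 (propagate distance d=15): x=5.0000 theta=0.0000
After 2 (thin lens f=20): x=5.0000 theta=-0.2500
After 3 (propagate distance d=37): x=-4.2500 theta=-0.2500
Rounded to 4 decimal places: x = -4.2500, theta = -0.2500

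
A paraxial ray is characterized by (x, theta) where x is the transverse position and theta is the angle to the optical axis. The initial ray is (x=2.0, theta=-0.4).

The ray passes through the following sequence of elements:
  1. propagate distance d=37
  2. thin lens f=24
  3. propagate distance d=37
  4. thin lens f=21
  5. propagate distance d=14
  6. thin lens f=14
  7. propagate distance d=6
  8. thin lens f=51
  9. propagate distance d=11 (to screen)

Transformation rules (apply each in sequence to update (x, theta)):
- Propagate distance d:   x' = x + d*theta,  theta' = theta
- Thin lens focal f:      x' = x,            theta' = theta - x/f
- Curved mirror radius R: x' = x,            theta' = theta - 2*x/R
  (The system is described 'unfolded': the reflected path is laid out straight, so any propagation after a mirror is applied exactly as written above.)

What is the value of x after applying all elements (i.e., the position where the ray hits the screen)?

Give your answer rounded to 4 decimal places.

Answer: 8.2326

Derivation:
Initial: x=2.0000 theta=-0.4000
After 1 (propagate distance d=37): x=-12.8000 theta=-0.4000
After 2 (thin lens f=24): x=-12.8000 theta=2/15 (≈0.1333)
After 3 (propagate distance d=37): x=-118/15 (≈-7.8667) theta=2/15 (≈0.1333)
After 4 (thin lens f=21): x=-118/15 (≈-7.8667) theta=32/63 (≈0.5079)
After 5 (propagate distance d=14): x=-34/45 (≈-0.7556) theta=32/63 (≈0.5079)
After 6 (thin lens f=14): x=-34/45 (≈-0.7556) theta=59/105 (≈0.5619)
After 7 (propagate distance d=6): x=824/315 (≈2.6159) theta=59/105 (≈0.5619)
After 8 (thin lens f=51): x=824/315 (≈2.6159) theta=8203/16065 (≈0.5106)
After 9 (propagate distance d=11 (to screen)): x=132257/16065 (≈8.2326) theta=8203/16065 (≈0.5106)
Rounded to 4 decimal places: x = 8.2326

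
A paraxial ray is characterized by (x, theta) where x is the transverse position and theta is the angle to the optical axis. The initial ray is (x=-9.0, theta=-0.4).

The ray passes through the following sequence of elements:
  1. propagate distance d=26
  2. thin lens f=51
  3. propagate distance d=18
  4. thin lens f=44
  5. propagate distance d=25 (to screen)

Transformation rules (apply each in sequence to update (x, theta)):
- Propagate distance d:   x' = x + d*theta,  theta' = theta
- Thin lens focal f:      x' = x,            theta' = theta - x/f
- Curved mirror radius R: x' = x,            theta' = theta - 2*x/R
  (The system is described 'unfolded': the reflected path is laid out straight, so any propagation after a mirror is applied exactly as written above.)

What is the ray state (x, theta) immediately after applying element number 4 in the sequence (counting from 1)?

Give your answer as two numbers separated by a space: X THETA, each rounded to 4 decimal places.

Initial: x=-9.0000 theta=-0.4000
After 1 (propagate distance d=26): x=-19.4000 theta=-0.4000
After 2 (thin lens f=51): x=-19.4000 theta=-1/51 (≈-0.0196)
After 3 (propagate distance d=18): x=-1679/85 (≈-19.7529) theta=-1/51 (≈-0.0196)
After 4 (thin lens f=44): x=-1679/85 (≈-19.7529) theta=4817/11220 (≈0.4293)
Rounded to 4 decimal places: x = -19.7529, theta = 0.4293

Answer: -19.7529 0.4293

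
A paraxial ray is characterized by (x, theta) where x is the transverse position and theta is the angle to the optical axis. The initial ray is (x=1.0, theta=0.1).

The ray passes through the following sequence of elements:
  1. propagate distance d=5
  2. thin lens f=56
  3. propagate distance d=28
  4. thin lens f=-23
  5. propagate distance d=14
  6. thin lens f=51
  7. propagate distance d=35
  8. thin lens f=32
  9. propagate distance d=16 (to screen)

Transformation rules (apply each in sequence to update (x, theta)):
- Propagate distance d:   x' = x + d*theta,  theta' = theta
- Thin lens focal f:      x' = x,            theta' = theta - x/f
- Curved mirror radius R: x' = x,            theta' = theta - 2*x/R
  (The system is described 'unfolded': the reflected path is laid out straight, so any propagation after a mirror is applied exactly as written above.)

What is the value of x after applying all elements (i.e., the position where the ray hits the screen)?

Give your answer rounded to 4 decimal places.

Answer: 6.5667

Derivation:
Initial: x=1.0000 theta=0.1000
After 1 (propagate distance d=5): x=1.5000 theta=0.1000
After 2 (thin lens f=56): x=1.5000 theta=41/560 (≈0.0732)
After 3 (propagate distance d=28): x=3.5500 theta=41/560 (≈0.0732)
After 4 (thin lens f=-23): x=3.5500 theta=2931/12880 (≈0.2276)
After 5 (propagate distance d=14): x=6197/920 (≈6.7359) theta=2931/12880 (≈0.2276)
After 6 (thin lens f=51): x=6197/920 (≈6.7359) theta=62723/656880 (≈0.0955)
After 7 (propagate distance d=35): x=945709/93840 (≈10.0779) theta=62723/656880 (≈0.0955)
After 8 (thin lens f=32): x=945709/93840 (≈10.0779) theta=-1537609/7006720 (≈-0.2194)
After 9 (propagate distance d=16 (to screen)): x=8627099/1313760 (≈6.5667) theta=-1537609/7006720 (≈-0.2194)
Rounded to 4 decimal places: x = 6.5667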